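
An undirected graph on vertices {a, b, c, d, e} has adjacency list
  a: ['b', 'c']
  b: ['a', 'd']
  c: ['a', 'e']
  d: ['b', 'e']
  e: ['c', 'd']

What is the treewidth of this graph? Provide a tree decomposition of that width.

Treewidth 2.
One optimal decomposition is:
Bags: B1 = {a, b, c}  B2 = {b, c, e}  B3 = {b, d, e}
Tree: B1–B2, B2–B3

The largest bag has 3 vertices, giving width 2; this decomposition certifies tw(G) ≤ 2. For the lower bound, G contains the cycle b–a–c–e–d–b, so G is not a forest; only forests have treewidth ≤ 1, hence tw(G) ≥ 2. Hence tw(G) = 2 exactly.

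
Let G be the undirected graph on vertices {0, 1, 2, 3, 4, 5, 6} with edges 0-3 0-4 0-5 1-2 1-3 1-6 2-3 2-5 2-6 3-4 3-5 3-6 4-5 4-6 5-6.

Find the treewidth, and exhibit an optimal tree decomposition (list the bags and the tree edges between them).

Treewidth 3.
One such decomposition:
Bags: B1 = {2, 3, 5, 6}  B2 = {3, 4, 5, 6}  B3 = {0, 3, 4, 5}  B4 = {1, 2, 3, 6}
Tree: B1–B2, B2–B3, B1–B4

Every bag has size at most 4, so the width is 4 − 1 = 3 and tw(G) ≤ 3. For the lower bound, the 4 vertices {1, 2, 3, 6} are pairwise adjacent, and any tree decomposition puts a clique entirely inside one bag — forcing width ≥ 3. The upper and lower bounds meet at 3, so that is the treewidth.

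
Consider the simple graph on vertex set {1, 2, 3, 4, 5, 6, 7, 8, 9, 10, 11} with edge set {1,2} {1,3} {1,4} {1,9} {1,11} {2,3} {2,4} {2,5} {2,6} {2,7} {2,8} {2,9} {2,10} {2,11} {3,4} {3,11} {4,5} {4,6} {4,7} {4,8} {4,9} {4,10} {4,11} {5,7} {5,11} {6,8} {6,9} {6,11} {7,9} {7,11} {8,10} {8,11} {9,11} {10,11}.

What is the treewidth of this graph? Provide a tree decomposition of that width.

Every bag has size at most 5, so the width is 5 − 1 = 4 and tw(G) ≤ 4. On the other hand G contains the 5-clique {1, 2, 3, 4, 11}. A clique must lie in a single bag of any decomposition, so no decomposition can have width below 4. Therefore the treewidth is 4.

Treewidth 4.
One optimal decomposition is:
Bags: B1 = {2, 4, 6, 9, 11}  B2 = {1, 2, 4, 9, 11}  B3 = {1, 2, 3, 4, 11}  B4 = {2, 4, 7, 9, 11}  B5 = {2, 4, 6, 8, 11}  B6 = {2, 4, 5, 7, 11}  B7 = {2, 4, 8, 10, 11}
Tree: B1–B2, B2–B3, B2–B4, B1–B5, B4–B6, B5–B7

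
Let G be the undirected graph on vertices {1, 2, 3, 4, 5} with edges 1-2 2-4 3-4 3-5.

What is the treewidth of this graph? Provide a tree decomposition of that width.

Treewidth 1.
One such decomposition:
Bags: B1 = {3, 5}  B2 = {3, 4}  B3 = {2, 4}  B4 = {1, 2}
Tree: B1–B2, B2–B3, B3–B4

The largest bag has 2 vertices, giving width 1; this decomposition certifies tw(G) ≤ 1. Since G has at least one edge (e.g. 5–3), it is not an edgeless graph, so tw(G) ≥ 1. Hence tw(G) = 1 exactly.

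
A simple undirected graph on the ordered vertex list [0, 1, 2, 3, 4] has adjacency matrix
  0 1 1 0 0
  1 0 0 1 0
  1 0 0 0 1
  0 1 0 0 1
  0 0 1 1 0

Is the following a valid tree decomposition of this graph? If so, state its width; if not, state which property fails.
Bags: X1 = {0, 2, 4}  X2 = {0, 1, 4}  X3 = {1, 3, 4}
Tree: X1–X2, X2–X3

Checking the three conditions: (i) the bags cover all of {0, 1, 2, 3, 4}; (ii) for each edge, some bag contains both endpoints; (iii) the bags containing any fixed vertex form a subtree. All hold, so the decomposition is valid with width 3 − 1 = 2.

Yes; width 2.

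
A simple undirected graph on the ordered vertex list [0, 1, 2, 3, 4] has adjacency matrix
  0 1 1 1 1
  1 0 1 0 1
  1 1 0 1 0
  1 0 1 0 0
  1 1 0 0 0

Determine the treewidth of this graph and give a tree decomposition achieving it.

Each bag holds 3 vertices, so the decomposition has width 2, which upper-bounds the treewidth. On the other hand G contains the 3-clique {0, 1, 2}. A clique must lie in a single bag of any decomposition, so no decomposition can have width below 2. Hence tw(G) = 2 exactly.

Treewidth 2.
Bags: B1 = {0, 1, 4}  B2 = {0, 1, 2}  B3 = {0, 2, 3}
Tree: B1–B2, B2–B3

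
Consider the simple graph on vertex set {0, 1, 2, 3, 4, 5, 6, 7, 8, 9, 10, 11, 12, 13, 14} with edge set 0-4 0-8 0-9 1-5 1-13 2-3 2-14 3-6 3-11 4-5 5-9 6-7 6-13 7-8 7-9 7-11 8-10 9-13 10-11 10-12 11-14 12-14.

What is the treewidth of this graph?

3

A width-3 tree decomposition is:
Bags: B1 = {2, 10, 12, 14}  B2 = {2, 10, 11, 14}  B3 = {2, 3, 10, 11}  B4 = {3, 8, 10, 11}  B5 = {3, 7, 8, 11}  B6 = {3, 6, 7, 8}  B7 = {0, 6, 7, 8}  B8 = {0, 6, 7, 9}  B9 = {0, 6, 9, 13}  B10 = {0, 4, 9, 13}  B11 = {4, 5, 9, 13}  B12 = {1, 4, 5, 13}
Tree: B1–B2, B2–B3, B3–B4, B4–B5, B5–B6, B6–B7, B7–B8, B8–B9, B9–B10, B10–B11, B11–B12
The largest bag has 4 vertices, giving width 3; this decomposition certifies tw(G) ≤ 3. For the lower bound: the 4 vertex sets {2,12,14}, {10}, {11}, {3,6,7,8} are disjoint, each induces a connected subgraph, and every pair is joined by at least one edge of G. Contracting each set to a single vertex therefore yields K_{4} as a minor, and since treewidth is minor-monotone, tw(G) ≥ tw(K_{4}) = 3. Therefore the treewidth is 3.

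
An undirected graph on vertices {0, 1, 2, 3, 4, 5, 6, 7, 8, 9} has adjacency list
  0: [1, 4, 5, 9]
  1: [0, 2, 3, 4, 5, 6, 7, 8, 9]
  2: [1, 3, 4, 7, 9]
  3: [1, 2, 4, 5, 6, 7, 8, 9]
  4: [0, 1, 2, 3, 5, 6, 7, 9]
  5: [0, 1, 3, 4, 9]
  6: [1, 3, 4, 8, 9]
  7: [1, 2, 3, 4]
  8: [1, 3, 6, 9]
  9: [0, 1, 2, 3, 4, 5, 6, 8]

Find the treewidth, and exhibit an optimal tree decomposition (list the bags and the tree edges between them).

Treewidth 4.
One such decomposition:
Bags: B1 = {1, 2, 3, 4, 7}  B2 = {1, 2, 3, 4, 9}  B3 = {1, 3, 4, 5, 9}  B4 = {1, 3, 4, 6, 9}  B5 = {1, 3, 6, 8, 9}  B6 = {0, 1, 4, 5, 9}
Tree: B1–B2, B2–B3, B2–B4, B4–B5, B3–B6

Every bag has size at most 5, so the width is 5 − 1 = 4 and tw(G) ≤ 4. On the other hand G contains the 5-clique {0, 1, 4, 5, 9}. A clique must lie in a single bag of any decomposition, so no decomposition can have width below 4. Hence tw(G) = 4 exactly.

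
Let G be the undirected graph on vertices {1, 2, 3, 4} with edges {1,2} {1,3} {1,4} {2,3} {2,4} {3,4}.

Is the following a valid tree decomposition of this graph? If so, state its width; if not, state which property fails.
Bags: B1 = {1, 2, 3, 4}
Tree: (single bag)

Vertex coverage: the bags together contain {1, 2, 3, 4}, the full vertex set. Edge coverage: each edge of G has both endpoints in at least one bag. Running intersection: for every vertex, the bags containing it form a connected subtree. All three properties hold, so this is a valid tree decomposition of width max|bag| − 1 = 3, and hence tw(G) ≤ 3.

Yes; width 3.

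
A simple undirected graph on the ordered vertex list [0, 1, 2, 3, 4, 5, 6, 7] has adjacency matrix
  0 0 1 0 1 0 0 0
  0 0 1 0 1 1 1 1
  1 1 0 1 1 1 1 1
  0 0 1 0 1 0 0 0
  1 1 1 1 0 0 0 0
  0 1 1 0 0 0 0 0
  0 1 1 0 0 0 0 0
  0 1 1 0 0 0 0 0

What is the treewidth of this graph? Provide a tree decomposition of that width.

Treewidth 2.
Bags: B1 = {1, 2, 6}  B2 = {1, 2, 4}  B3 = {1, 2, 5}  B4 = {2, 3, 4}  B5 = {0, 2, 4}  B6 = {1, 2, 7}
Tree: B1–B2, B1–B3, B2–B4, B4–B5, B3–B6

Every bag has size at most 3, so the width is 3 − 1 = 2 and tw(G) ≤ 2. Conversely, {0, 2, 4} is a clique of size 3, and the vertices of any clique must share a bag in every tree decomposition; so some bag has ≥ 3 vertices and tw(G) ≥ 2. Therefore the treewidth is 2.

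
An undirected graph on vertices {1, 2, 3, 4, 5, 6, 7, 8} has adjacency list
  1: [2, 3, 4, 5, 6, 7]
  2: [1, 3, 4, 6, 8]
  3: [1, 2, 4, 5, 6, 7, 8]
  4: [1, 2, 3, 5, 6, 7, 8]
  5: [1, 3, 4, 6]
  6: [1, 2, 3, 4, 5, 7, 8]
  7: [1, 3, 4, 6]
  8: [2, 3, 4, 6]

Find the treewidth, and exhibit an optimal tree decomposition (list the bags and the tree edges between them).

Each bag holds 5 vertices, so the decomposition has width 4, which upper-bounds the treewidth. Conversely, {2, 3, 4, 6, 8} is a clique of size 5, and the vertices of any clique must share a bag in every tree decomposition; so some bag has ≥ 5 vertices and tw(G) ≥ 4. Combining the bounds, tw(G) = 4.

Treewidth 4.
One such decomposition:
Bags: B1 = {1, 3, 4, 6, 7}  B2 = {1, 2, 3, 4, 6}  B3 = {2, 3, 4, 6, 8}  B4 = {1, 3, 4, 5, 6}
Tree: B1–B2, B2–B3, B1–B4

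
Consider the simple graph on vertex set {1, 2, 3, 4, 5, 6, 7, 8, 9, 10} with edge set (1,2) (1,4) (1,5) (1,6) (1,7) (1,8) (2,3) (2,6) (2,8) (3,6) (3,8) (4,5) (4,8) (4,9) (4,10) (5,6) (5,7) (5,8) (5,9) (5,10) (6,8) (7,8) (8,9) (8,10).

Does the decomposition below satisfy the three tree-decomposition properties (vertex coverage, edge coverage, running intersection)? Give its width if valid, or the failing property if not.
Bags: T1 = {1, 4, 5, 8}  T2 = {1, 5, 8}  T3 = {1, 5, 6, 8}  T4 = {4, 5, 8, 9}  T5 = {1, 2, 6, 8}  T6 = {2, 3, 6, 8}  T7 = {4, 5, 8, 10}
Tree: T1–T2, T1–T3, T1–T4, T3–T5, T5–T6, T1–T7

No — vertex 7 appears in no bag.

A tree decomposition must satisfy three properties: every vertex lies in some bag; for every edge, both endpoints lie together in some bag; and for every vertex, the bags containing it form a connected subtree. Here vertex 7 appears in no bag, so the decomposition is invalid.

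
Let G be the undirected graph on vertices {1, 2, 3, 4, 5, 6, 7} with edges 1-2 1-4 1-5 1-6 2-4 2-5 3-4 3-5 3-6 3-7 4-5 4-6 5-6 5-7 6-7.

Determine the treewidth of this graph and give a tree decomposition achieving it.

Treewidth 3.
One such decomposition:
Bags: B1 = {3, 4, 5, 6}  B2 = {3, 5, 6, 7}  B3 = {1, 4, 5, 6}  B4 = {1, 2, 4, 5}
Tree: B1–B2, B1–B3, B3–B4

The largest bag has 4 vertices, giving width 3; this decomposition certifies tw(G) ≤ 3. Conversely, {1, 2, 4, 5} is a clique of size 4, and the vertices of any clique must share a bag in every tree decomposition; so some bag has ≥ 4 vertices and tw(G) ≥ 3. The upper and lower bounds meet at 3, so that is the treewidth.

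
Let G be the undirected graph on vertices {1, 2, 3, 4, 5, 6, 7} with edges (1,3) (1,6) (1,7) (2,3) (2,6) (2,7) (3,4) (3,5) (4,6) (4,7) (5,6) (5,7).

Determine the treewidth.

A width-3 tree decomposition is:
Bags: B1 = {1, 3, 6, 7}  B2 = {3, 4, 6, 7}  B3 = {2, 3, 6, 7}  B4 = {3, 5, 6, 7}
Tree: B1–B2, B2–B3, B3–B4
Each bag holds 4 vertices, so the decomposition has width 3, which upper-bounds the treewidth. For the lower bound: the 4 vertex sets {1,7}, {3,4}, {6}, {2} are disjoint, each induces a connected subgraph, and every pair is joined by at least one edge of G. Contracting each set to a single vertex therefore yields K_{4} as a minor, and since treewidth is minor-monotone, tw(G) ≥ tw(K_{4}) = 3. Therefore the treewidth is 3.

3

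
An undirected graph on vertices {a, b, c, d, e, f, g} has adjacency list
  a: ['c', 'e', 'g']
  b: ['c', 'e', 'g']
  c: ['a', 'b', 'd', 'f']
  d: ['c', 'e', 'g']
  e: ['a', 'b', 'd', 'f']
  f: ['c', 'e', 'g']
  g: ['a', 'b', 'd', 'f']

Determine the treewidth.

3

A width-3 tree decomposition is:
Bags: B1 = {a, c, e, g}  B2 = {c, e, f, g}  B3 = {b, c, e, g}  B4 = {c, d, e, g}
Tree: B1–B2, B2–B3, B3–B4
Every bag has size at most 4, so the width is 4 − 1 = 3 and tw(G) ≤ 3. For the lower bound: the 4 vertex sets {a,g}, {e,f}, {c}, {b} are disjoint, each induces a connected subgraph, and every pair is joined by at least one edge of G. Contracting each set to a single vertex therefore yields K_{4} as a minor, and since treewidth is minor-monotone, tw(G) ≥ tw(K_{4}) = 3. The upper and lower bounds meet at 3, so that is the treewidth.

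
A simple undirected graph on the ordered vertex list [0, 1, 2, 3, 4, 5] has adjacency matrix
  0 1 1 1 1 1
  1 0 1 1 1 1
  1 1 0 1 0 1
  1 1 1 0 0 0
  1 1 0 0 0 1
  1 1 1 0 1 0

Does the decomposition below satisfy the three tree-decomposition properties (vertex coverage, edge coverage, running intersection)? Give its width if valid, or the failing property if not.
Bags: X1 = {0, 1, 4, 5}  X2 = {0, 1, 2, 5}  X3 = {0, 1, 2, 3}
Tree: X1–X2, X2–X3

Every vertex of G appears in some bag (union = {0, 1, 2, 3, 4, 5}); every edge is covered by a bag; and for each vertex v the set of bags containing v is connected in the bag tree. The decomposition is therefore valid. The largest bag has 4 vertices, so the width is 3.

Yes; width 3.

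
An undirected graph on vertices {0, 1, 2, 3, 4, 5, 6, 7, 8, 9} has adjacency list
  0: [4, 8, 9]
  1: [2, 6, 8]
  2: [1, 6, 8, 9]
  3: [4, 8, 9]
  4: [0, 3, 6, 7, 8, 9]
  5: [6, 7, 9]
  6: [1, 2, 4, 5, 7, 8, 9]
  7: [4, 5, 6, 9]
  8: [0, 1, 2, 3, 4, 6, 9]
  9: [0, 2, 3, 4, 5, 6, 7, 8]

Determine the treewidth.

3

A width-3 tree decomposition is:
Bags: B1 = {2, 6, 8, 9}  B2 = {4, 6, 8, 9}  B3 = {4, 6, 7, 9}  B4 = {0, 4, 8, 9}  B5 = {1, 2, 6, 8}  B6 = {5, 6, 7, 9}  B7 = {3, 4, 8, 9}
Tree: B1–B2, B2–B3, B2–B4, B1–B5, B3–B6, B2–B7
The largest bag has 4 vertices, giving width 3; this decomposition certifies tw(G) ≤ 3. On the other hand G contains the 4-clique {1, 2, 6, 8}. A clique must lie in a single bag of any decomposition, so no decomposition can have width below 3. Hence tw(G) = 3 exactly.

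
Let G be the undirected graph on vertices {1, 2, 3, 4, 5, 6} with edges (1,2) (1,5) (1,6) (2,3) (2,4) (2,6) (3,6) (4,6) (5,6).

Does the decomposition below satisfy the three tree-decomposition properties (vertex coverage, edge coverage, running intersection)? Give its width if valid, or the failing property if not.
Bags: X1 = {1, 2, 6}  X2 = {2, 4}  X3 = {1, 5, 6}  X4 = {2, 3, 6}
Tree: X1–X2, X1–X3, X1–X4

A tree decomposition must satisfy three properties: every vertex lies in some bag; for every edge, both endpoints lie together in some bag; and for every vertex, the bags containing it form a connected subtree. Here edge (6,4) lies in no bag, so the decomposition is invalid.

No — edge (6,4) lies in no bag.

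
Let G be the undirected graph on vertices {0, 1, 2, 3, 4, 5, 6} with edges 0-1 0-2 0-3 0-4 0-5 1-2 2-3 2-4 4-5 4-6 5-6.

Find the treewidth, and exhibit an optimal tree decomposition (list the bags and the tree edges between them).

Treewidth 2.
One such decomposition:
Bags: B1 = {0, 2, 4}  B2 = {0, 4, 5}  B3 = {0, 2, 3}  B4 = {0, 1, 2}  B5 = {4, 5, 6}
Tree: B1–B2, B1–B3, B1–B4, B2–B5

The largest bag has 3 vertices, giving width 2; this decomposition certifies tw(G) ≤ 2. Conversely, {0, 1, 2} is a clique of size 3, and the vertices of any clique must share a bag in every tree decomposition; so some bag has ≥ 3 vertices and tw(G) ≥ 2. Combining the bounds, tw(G) = 2.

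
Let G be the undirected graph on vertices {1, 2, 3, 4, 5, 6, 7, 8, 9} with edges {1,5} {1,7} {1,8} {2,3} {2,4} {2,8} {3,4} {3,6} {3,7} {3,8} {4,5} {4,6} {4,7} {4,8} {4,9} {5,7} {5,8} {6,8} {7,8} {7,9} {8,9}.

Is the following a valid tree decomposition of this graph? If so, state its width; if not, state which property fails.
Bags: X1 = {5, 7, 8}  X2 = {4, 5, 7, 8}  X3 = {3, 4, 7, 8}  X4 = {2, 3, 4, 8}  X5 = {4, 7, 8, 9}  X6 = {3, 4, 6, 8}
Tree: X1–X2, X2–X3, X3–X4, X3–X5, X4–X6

No — vertex 1 appears in no bag.

A tree decomposition must satisfy three properties: every vertex lies in some bag; for every edge, both endpoints lie together in some bag; and for every vertex, the bags containing it form a connected subtree. Here vertex 1 appears in no bag, so the decomposition is invalid.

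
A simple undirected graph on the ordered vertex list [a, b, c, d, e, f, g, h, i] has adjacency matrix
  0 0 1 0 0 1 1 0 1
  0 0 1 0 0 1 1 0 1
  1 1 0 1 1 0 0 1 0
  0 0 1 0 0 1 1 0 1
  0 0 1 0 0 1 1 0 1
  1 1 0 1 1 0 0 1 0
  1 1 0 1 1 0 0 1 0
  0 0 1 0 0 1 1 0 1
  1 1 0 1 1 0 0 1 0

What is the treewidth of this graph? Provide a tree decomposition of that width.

Treewidth 4.
One such decomposition:
Bags: B1 = {c, f, g, h, i}  B2 = {b, c, f, g, i}  B3 = {c, d, f, g, i}  B4 = {c, e, f, g, i}  B5 = {a, c, f, g, i}
Tree: B1–B2, B2–B3, B3–B4, B4–B5

Every bag has size at most 5, so the width is 5 − 1 = 4 and tw(G) ≤ 4. For the lower bound: the 5 vertex sets {f,h}, {b,i}, {d,g}, {c}, {e} are disjoint, each induces a connected subgraph, and every pair is joined by at least one edge of G. Contracting each set to a single vertex therefore yields K_{5} as a minor, and since treewidth is minor-monotone, tw(G) ≥ tw(K_{5}) = 4. Combining the bounds, tw(G) = 4.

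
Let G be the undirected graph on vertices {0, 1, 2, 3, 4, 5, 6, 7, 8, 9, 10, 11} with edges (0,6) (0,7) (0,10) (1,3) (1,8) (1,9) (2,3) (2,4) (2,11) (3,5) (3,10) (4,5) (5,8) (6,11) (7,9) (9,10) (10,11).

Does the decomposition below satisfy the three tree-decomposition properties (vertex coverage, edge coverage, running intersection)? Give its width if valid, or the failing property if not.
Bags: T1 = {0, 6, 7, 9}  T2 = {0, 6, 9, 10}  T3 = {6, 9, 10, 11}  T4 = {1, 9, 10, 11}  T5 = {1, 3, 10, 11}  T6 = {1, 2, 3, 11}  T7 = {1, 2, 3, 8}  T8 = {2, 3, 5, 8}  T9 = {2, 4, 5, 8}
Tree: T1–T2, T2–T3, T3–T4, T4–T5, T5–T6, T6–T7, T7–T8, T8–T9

Checking the three conditions: (i) the bags cover all of {0, 1, 2, 3, 4, 5, 6, 7, 8, 9, 10, 11}; (ii) for each edge, some bag contains both endpoints; (iii) the bags containing any fixed vertex form a subtree. All hold, so the decomposition is valid with width 4 − 1 = 3.

Yes; width 3.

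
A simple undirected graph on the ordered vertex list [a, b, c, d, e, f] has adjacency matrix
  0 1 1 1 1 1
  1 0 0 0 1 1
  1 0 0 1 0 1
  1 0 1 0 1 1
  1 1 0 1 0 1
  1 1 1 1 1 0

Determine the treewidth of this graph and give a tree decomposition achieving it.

Each bag holds 4 vertices, so the decomposition has width 3, which upper-bounds the treewidth. Conversely, {a, d, e, f} is a clique of size 4, and the vertices of any clique must share a bag in every tree decomposition; so some bag has ≥ 4 vertices and tw(G) ≥ 3. The upper and lower bounds meet at 3, so that is the treewidth.

Treewidth 3.
One such decomposition:
Bags: B1 = {a, c, d, f}  B2 = {a, d, e, f}  B3 = {a, b, e, f}
Tree: B1–B2, B2–B3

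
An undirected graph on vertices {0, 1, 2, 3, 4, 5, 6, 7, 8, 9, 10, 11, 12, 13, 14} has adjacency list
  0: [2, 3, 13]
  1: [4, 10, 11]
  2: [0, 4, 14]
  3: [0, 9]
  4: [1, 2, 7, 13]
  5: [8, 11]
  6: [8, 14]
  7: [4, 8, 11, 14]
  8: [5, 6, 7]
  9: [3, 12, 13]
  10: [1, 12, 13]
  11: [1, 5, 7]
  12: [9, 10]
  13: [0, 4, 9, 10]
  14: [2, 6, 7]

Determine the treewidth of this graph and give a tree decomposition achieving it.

The largest bag has 4 vertices, giving width 3; this decomposition certifies tw(G) ≤ 3. For the lower bound: the 4 vertex sets {3,9,12}, {0}, {13}, {1,2,4,10} are disjoint, each induces a connected subgraph, and every pair is joined by at least one edge of G. Contracting each set to a single vertex therefore yields K_{4} as a minor, and since treewidth is minor-monotone, tw(G) ≥ tw(K_{4}) = 3. Hence tw(G) = 3 exactly.

Treewidth 3.
One optimal decomposition is:
Bags: B1 = {0, 3, 9, 12}  B2 = {0, 9, 12, 13}  B3 = {0, 10, 12, 13}  B4 = {0, 2, 10, 13}  B5 = {2, 4, 10, 13}  B6 = {1, 2, 4, 10}  B7 = {1, 2, 4, 14}  B8 = {1, 4, 7, 14}  B9 = {1, 7, 11, 14}  B10 = {6, 7, 11, 14}  B11 = {6, 7, 8, 11}  B12 = {5, 6, 8, 11}
Tree: B1–B2, B2–B3, B3–B4, B4–B5, B5–B6, B6–B7, B7–B8, B8–B9, B9–B10, B10–B11, B11–B12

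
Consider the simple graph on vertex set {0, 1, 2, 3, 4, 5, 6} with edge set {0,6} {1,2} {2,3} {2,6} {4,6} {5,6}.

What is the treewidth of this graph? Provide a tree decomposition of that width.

The largest bag has 2 vertices, giving width 1; this decomposition certifies tw(G) ≤ 1. Any graph with an edge has treewidth ≥ 1, and G has the edge 6–0. The upper and lower bounds meet at 1, so that is the treewidth.

Treewidth 1.
One such decomposition:
Bags: B1 = {0, 6}  B2 = {5, 6}  B3 = {2, 6}  B4 = {1, 2}  B5 = {2, 3}  B6 = {4, 6}
Tree: B1–B2, B1–B3, B3–B4, B3–B5, B3–B6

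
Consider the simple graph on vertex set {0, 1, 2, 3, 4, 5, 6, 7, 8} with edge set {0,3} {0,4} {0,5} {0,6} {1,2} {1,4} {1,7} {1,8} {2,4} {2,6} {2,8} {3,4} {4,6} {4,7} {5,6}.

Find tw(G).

2

A width-2 tree decomposition is:
Bags: B1 = {1, 2, 4}  B2 = {2, 4, 6}  B3 = {1, 2, 8}  B4 = {0, 4, 6}  B5 = {1, 4, 7}  B6 = {0, 3, 4}  B7 = {0, 5, 6}
Tree: B1–B2, B1–B3, B2–B4, B1–B5, B4–B6, B4–B7
Every bag has size at most 3, so the width is 3 − 1 = 2 and tw(G) ≤ 2. For the lower bound, the 3 vertices {1, 2, 8} are pairwise adjacent, and any tree decomposition puts a clique entirely inside one bag — forcing width ≥ 2. Therefore the treewidth is 2.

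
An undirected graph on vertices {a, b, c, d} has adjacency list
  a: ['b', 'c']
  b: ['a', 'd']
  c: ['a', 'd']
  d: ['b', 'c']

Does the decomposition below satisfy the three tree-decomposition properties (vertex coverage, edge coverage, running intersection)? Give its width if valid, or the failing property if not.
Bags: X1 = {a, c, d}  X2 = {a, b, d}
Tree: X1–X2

Vertex coverage: the bags together contain {a, b, c, d}, the full vertex set. Edge coverage: each edge of G has both endpoints in at least one bag. Running intersection: for every vertex, the bags containing it form a connected subtree. All three properties hold, so this is a valid tree decomposition of width max|bag| − 1 = 2, and hence tw(G) ≤ 2.

Yes; width 2.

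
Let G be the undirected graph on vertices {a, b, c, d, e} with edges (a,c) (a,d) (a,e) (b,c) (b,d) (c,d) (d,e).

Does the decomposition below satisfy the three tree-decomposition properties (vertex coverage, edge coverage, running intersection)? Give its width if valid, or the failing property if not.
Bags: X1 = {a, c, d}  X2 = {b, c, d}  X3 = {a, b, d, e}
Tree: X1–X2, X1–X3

No — bags containing vertex b are not connected in the tree.

A tree decomposition must satisfy three properties: every vertex lies in some bag; for every edge, both endpoints lie together in some bag; and for every vertex, the bags containing it form a connected subtree. Here bags containing vertex b are not connected in the tree, so the decomposition is invalid.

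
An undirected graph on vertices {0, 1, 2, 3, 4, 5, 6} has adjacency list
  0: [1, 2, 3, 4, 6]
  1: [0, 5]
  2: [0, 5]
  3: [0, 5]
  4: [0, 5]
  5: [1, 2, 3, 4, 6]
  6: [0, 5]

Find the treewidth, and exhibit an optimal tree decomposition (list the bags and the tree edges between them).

Treewidth 2.
One such decomposition:
Bags: B1 = {0, 2, 5}  B2 = {0, 5, 6}  B3 = {0, 4, 5}  B4 = {0, 3, 5}  B5 = {0, 1, 5}
Tree: B1–B2, B2–B3, B3–B4, B4–B5

Each bag holds 3 vertices, so the decomposition has width 2, which upper-bounds the treewidth. For the lower bound, G contains the cycle 5–2–0–6–5, so G is not a forest; only forests have treewidth ≤ 1, hence tw(G) ≥ 2. Combining the bounds, tw(G) = 2.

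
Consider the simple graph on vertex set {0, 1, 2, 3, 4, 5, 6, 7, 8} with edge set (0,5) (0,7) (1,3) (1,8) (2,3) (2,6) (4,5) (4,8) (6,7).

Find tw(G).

A width-2 tree decomposition is:
Bags: B1 = {0, 4, 5}  B2 = {0, 4, 7}  B3 = {4, 6, 7}  B4 = {2, 4, 6}  B5 = {2, 3, 4}  B6 = {1, 3, 4}  B7 = {1, 4, 8}
Tree: B1–B2, B2–B3, B3–B4, B4–B5, B5–B6, B6–B7
Each bag holds 3 vertices, so the decomposition has width 2, which upper-bounds the treewidth. For the lower bound, G contains the cycle 4–5–0–7–6–2–3–1–8–4, so G is not a forest; only forests have treewidth ≤ 1, hence tw(G) ≥ 2. The upper and lower bounds meet at 2, so that is the treewidth.

2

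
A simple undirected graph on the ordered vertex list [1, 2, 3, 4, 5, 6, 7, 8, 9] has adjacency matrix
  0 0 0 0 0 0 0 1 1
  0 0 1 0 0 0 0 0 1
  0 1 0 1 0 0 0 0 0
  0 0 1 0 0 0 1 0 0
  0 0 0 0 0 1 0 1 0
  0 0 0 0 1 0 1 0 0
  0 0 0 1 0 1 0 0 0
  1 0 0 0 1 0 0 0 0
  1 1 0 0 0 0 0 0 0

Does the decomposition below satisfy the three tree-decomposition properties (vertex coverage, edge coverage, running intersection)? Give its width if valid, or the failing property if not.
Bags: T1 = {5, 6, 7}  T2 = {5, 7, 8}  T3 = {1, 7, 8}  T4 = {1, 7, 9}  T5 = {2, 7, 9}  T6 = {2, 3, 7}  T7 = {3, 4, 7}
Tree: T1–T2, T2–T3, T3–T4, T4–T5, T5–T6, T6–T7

Yes; width 2.

Every vertex of G appears in some bag (union = {1, 2, 3, 4, 5, 6, 7, 8, 9}); every edge is covered by a bag; and for each vertex v the set of bags containing v is connected in the bag tree. The decomposition is therefore valid. The largest bag has 3 vertices, so the width is 2.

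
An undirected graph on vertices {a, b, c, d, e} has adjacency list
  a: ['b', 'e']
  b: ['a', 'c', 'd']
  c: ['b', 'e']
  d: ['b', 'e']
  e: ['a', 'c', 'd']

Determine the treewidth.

2

A width-2 tree decomposition is:
Bags: B1 = {a, b, e}  B2 = {b, d, e}  B3 = {b, c, e}
Tree: B1–B2, B2–B3
The largest bag has 3 vertices, giving width 2; this decomposition certifies tw(G) ≤ 2. The edges a–e–d–b–a form a cycle, so G is not a tree and its treewidth is at least 2. The upper and lower bounds meet at 2, so that is the treewidth.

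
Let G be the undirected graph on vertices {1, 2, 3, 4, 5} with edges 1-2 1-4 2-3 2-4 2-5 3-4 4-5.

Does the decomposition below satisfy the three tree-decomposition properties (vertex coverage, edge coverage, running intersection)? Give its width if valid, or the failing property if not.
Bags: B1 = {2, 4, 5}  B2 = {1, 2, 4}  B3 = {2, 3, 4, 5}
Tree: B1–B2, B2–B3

A tree decomposition must satisfy three properties: every vertex lies in some bag; for every edge, both endpoints lie together in some bag; and for every vertex, the bags containing it form a connected subtree. Here bags containing vertex 5 are not connected in the tree, so the decomposition is invalid.

No — bags containing vertex 5 are not connected in the tree.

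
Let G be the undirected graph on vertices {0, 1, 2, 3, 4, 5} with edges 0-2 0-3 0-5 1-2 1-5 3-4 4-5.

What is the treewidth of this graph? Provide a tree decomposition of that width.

Every bag has size at most 3, so the width is 3 − 1 = 2 and tw(G) ≤ 2. The edges 4–3–0–5–4 form a cycle, so G is not a tree and its treewidth is at least 2. Hence tw(G) = 2 exactly.

Treewidth 2.
One optimal decomposition is:
Bags: B1 = {3, 4, 5}  B2 = {0, 3, 5}  B3 = {0, 1, 5}  B4 = {0, 1, 2}
Tree: B1–B2, B2–B3, B3–B4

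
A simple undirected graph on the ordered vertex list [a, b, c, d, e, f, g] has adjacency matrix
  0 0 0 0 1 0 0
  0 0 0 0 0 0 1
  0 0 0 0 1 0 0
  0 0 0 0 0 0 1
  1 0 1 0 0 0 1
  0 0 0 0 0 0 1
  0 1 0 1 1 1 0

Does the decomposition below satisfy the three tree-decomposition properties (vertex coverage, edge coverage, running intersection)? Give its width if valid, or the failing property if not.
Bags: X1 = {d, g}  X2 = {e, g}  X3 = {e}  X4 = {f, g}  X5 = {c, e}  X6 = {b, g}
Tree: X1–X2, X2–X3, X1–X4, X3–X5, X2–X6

A tree decomposition must satisfy three properties: every vertex lies in some bag; for every edge, both endpoints lie together in some bag; and for every vertex, the bags containing it form a connected subtree. Here vertex a appears in no bag, so the decomposition is invalid.

No — vertex a appears in no bag.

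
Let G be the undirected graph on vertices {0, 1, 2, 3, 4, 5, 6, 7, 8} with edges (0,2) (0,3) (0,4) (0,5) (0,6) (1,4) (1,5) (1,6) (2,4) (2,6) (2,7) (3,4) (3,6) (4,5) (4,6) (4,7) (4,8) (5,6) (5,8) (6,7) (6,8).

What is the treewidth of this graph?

A width-3 tree decomposition is:
Bags: B1 = {0, 4, 5, 6}  B2 = {0, 2, 4, 6}  B3 = {4, 5, 6, 8}  B4 = {2, 4, 6, 7}  B5 = {1, 4, 5, 6}  B6 = {0, 3, 4, 6}
Tree: B1–B2, B1–B3, B2–B4, B3–B5, B2–B6
Every bag has size at most 4, so the width is 4 − 1 = 3 and tw(G) ≤ 3. On the other hand G contains the 4-clique {0, 2, 4, 6}. A clique must lie in a single bag of any decomposition, so no decomposition can have width below 3. The upper and lower bounds meet at 3, so that is the treewidth.

3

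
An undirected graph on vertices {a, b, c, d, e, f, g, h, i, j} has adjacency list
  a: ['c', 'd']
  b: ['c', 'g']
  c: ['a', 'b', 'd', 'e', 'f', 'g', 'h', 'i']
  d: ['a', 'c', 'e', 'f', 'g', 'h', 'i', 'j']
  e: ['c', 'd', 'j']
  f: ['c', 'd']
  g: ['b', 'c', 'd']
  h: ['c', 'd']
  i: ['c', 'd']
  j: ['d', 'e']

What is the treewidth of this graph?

2

A width-2 tree decomposition is:
Bags: B1 = {c, d, g}  B2 = {c, d, f}  B3 = {a, c, d}  B4 = {c, d, e}  B5 = {c, d, i}  B6 = {b, c, g}  B7 = {c, d, h}  B8 = {d, e, j}
Tree: B1–B2, B1–B3, B2–B4, B1–B5, B1–B6, B3–B7, B4–B8
Each bag holds 3 vertices, so the decomposition has width 2, which upper-bounds the treewidth. On the other hand G contains the 3-clique {d, e, j}. A clique must lie in a single bag of any decomposition, so no decomposition can have width below 2. Combining the bounds, tw(G) = 2.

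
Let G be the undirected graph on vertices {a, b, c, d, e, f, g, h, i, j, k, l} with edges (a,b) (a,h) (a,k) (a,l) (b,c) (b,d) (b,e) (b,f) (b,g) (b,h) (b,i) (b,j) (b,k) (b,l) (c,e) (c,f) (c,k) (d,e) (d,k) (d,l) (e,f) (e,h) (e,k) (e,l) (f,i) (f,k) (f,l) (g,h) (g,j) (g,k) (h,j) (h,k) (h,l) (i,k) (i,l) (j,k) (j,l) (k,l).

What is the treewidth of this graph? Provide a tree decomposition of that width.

Treewidth 4.
One optimal decomposition is:
Bags: B1 = {b, e, f, k, l}  B2 = {b, e, h, k, l}  B3 = {b, d, e, k, l}  B4 = {b, f, i, k, l}  B5 = {b, h, j, k, l}  B6 = {b, c, e, f, k}  B7 = {a, b, h, k, l}  B8 = {b, g, h, j, k}
Tree: B1–B2, B2–B3, B1–B4, B2–B5, B1–B6, B2–B7, B5–B8

Every bag has size at most 5, so the width is 5 − 1 = 4 and tw(G) ≤ 4. For the lower bound, the 5 vertices {b, g, h, j, k} are pairwise adjacent, and any tree decomposition puts a clique entirely inside one bag — forcing width ≥ 4. Hence tw(G) = 4 exactly.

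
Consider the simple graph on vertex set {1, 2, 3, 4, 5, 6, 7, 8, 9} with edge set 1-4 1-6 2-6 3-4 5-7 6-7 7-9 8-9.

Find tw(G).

A width-1 tree decomposition is:
Bags: B1 = {6, 7}  B2 = {5, 7}  B3 = {7, 9}  B4 = {1, 6}  B5 = {1, 4}  B6 = {8, 9}  B7 = {3, 4}  B8 = {2, 6}
Tree: B1–B2, B2–B3, B1–B4, B4–B5, B3–B6, B5–B7, B1–B8
The largest bag has 2 vertices, giving width 1; this decomposition certifies tw(G) ≤ 1. Since G has at least one edge (e.g. 7–6), it is not an edgeless graph, so tw(G) ≥ 1. The upper and lower bounds meet at 1, so that is the treewidth.

1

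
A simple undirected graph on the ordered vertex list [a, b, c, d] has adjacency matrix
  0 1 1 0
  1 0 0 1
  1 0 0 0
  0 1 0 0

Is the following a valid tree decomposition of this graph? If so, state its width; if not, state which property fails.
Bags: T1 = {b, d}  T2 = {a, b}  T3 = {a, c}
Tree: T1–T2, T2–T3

Vertex coverage: the bags together contain {a, b, c, d}, the full vertex set. Edge coverage: each edge of G has both endpoints in at least one bag. Running intersection: for every vertex, the bags containing it form a connected subtree. All three properties hold, so this is a valid tree decomposition of width max|bag| − 1 = 1, and hence tw(G) ≤ 1.

Yes; width 1.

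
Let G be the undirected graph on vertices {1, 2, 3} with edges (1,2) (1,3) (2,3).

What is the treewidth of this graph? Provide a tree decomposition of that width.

Treewidth 2.
One optimal decomposition is:
Bags: B1 = {1, 2, 3}
Tree: (single bag)

With just one bag of size 3, the width is 3 − 1 = 2, so tw(G) ≤ 2. For the lower bound, the 3 vertices {1, 2, 3} are pairwise adjacent, and any tree decomposition puts a clique entirely inside one bag — forcing width ≥ 2. Hence tw(G) = 2 exactly.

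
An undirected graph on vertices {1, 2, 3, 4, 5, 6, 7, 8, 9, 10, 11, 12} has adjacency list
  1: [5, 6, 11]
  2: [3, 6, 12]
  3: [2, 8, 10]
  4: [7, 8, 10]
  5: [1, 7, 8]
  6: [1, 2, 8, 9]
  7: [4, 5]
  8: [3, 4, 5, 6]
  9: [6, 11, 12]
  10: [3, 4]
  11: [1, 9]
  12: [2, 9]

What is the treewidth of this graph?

3

A width-3 tree decomposition is:
Bags: B1 = {4, 5, 7, 10}  B2 = {4, 5, 8, 10}  B3 = {3, 5, 8, 10}  B4 = {1, 3, 5, 8}  B5 = {1, 3, 6, 8}  B6 = {1, 2, 3, 6}  B7 = {1, 2, 6, 11}  B8 = {2, 6, 9, 11}  B9 = {2, 9, 11, 12}
Tree: B1–B2, B2–B3, B3–B4, B4–B5, B5–B6, B6–B7, B7–B8, B8–B9
Every bag has size at most 4, so the width is 4 − 1 = 3 and tw(G) ≤ 3. For the lower bound: the 4 vertex sets {4,7,10}, {5}, {8}, {1,2,3,6} are disjoint, each induces a connected subgraph, and every pair is joined by at least one edge of G. Contracting each set to a single vertex therefore yields K_{4} as a minor, and since treewidth is minor-monotone, tw(G) ≥ tw(K_{4}) = 3. Hence tw(G) = 3 exactly.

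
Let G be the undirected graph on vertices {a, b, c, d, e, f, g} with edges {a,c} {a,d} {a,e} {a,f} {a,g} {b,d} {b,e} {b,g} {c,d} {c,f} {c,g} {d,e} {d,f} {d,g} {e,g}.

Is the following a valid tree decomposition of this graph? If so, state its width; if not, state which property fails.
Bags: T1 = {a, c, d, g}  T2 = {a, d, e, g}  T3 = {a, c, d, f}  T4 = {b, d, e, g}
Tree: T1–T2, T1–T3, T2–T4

Every vertex of G appears in some bag (union = {a, b, c, d, e, f, g}); every edge is covered by a bag; and for each vertex v the set of bags containing v is connected in the bag tree. The decomposition is therefore valid. The largest bag has 4 vertices, so the width is 3.

Yes; width 3.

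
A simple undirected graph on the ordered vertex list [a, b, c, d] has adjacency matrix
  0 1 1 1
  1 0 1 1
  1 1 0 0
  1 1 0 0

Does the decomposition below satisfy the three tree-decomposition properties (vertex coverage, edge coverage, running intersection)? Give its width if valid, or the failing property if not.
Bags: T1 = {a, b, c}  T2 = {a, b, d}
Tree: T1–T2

Yes; width 2.

Vertex coverage: the bags together contain {a, b, c, d}, the full vertex set. Edge coverage: each edge of G has both endpoints in at least one bag. Running intersection: for every vertex, the bags containing it form a connected subtree. All three properties hold, so this is a valid tree decomposition of width max|bag| − 1 = 2, and hence tw(G) ≤ 2.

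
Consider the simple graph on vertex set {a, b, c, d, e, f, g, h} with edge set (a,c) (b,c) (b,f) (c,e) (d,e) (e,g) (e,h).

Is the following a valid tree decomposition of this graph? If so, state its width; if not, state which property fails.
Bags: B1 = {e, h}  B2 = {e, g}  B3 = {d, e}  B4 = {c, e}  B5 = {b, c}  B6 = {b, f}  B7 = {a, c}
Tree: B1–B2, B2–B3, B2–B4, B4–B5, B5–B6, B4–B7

Yes; width 1.

Vertex coverage: the bags together contain {a, b, c, d, e, f, g, h}, the full vertex set. Edge coverage: each edge of G has both endpoints in at least one bag. Running intersection: for every vertex, the bags containing it form a connected subtree. All three properties hold, so this is a valid tree decomposition of width max|bag| − 1 = 1, and hence tw(G) ≤ 1.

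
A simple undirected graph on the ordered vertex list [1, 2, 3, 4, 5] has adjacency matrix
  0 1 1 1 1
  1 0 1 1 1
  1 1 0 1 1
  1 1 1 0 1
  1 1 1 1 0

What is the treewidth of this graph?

A width-4 tree decomposition is:
Bags: B1 = {1, 2, 3, 4, 5}
Tree: (single bag)
With just one bag of size 5, the width is 5 − 1 = 4, so tw(G) ≤ 4. Conversely, {1, 2, 3, 4, 5} is a clique of size 5, and the vertices of any clique must share a bag in every tree decomposition; so some bag has ≥ 5 vertices and tw(G) ≥ 4. The upper and lower bounds meet at 4, so that is the treewidth.

4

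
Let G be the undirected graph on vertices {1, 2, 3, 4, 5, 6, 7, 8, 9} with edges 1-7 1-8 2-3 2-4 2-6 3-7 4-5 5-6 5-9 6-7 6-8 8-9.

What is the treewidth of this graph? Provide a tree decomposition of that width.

Treewidth 3.
One such decomposition:
Bags: B1 = {1, 3, 7, 8}  B2 = {3, 6, 7, 8}  B3 = {2, 3, 6, 8}  B4 = {2, 6, 8, 9}  B5 = {2, 5, 6, 9}  B6 = {2, 4, 5, 9}
Tree: B1–B2, B2–B3, B3–B4, B4–B5, B5–B6

Each bag holds 4 vertices, so the decomposition has width 3, which upper-bounds the treewidth. For the lower bound: the 4 vertex sets {1,3,7}, {8}, {6}, {2,4,5,9} are disjoint, each induces a connected subgraph, and every pair is joined by at least one edge of G. Contracting each set to a single vertex therefore yields K_{4} as a minor, and since treewidth is minor-monotone, tw(G) ≥ tw(K_{4}) = 3. Hence tw(G) = 3 exactly.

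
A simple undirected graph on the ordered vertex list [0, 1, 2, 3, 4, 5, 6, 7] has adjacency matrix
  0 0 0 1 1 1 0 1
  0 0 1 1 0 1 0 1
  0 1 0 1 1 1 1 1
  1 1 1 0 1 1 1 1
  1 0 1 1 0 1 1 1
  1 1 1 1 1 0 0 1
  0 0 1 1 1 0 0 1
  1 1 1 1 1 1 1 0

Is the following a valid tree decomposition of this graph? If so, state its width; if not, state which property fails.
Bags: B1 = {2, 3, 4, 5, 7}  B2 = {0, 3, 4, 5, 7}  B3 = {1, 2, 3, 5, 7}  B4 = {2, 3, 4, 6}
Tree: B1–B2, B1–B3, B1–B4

A tree decomposition must satisfy three properties: every vertex lies in some bag; for every edge, both endpoints lie together in some bag; and for every vertex, the bags containing it form a connected subtree. Here edge (7,6) lies in no bag, so the decomposition is invalid.

No — edge (7,6) lies in no bag.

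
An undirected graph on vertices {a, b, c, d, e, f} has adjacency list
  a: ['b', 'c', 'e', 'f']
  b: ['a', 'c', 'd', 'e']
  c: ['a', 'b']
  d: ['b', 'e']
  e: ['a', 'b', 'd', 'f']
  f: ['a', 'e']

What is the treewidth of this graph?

2

A width-2 tree decomposition is:
Bags: B1 = {b, d, e}  B2 = {a, b, e}  B3 = {a, e, f}  B4 = {a, b, c}
Tree: B1–B2, B2–B3, B2–B4
The largest bag has 3 vertices, giving width 2; this decomposition certifies tw(G) ≤ 2. Conversely, {b, d, e} is a clique of size 3, and the vertices of any clique must share a bag in every tree decomposition; so some bag has ≥ 3 vertices and tw(G) ≥ 2. The upper and lower bounds meet at 2, so that is the treewidth.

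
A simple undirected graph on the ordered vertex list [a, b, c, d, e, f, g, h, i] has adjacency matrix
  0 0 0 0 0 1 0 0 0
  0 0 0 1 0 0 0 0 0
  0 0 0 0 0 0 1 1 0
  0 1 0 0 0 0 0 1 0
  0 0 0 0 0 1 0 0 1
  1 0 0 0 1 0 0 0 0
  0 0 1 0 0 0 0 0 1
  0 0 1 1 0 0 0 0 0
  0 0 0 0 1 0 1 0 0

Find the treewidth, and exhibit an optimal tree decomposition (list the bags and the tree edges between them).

Each bag holds 2 vertices, so the decomposition has width 1, which upper-bounds the treewidth. Any graph with an edge has treewidth ≥ 1, and G has the edge b–d. The upper and lower bounds meet at 1, so that is the treewidth.

Treewidth 1.
One optimal decomposition is:
Bags: B1 = {b, d}  B2 = {d, h}  B3 = {c, h}  B4 = {c, g}  B5 = {g, i}  B6 = {e, i}  B7 = {e, f}  B8 = {a, f}
Tree: B1–B2, B2–B3, B3–B4, B4–B5, B5–B6, B6–B7, B7–B8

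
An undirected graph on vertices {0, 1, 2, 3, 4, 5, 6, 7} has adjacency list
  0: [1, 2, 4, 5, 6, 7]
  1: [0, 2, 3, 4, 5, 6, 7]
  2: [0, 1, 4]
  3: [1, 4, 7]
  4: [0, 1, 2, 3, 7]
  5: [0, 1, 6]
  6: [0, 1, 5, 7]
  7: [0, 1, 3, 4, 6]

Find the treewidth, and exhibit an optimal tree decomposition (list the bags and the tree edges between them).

The largest bag has 4 vertices, giving width 3; this decomposition certifies tw(G) ≤ 3. On the other hand G contains the 4-clique {0, 1, 2, 4}. A clique must lie in a single bag of any decomposition, so no decomposition can have width below 3. Combining the bounds, tw(G) = 3.

Treewidth 3.
One optimal decomposition is:
Bags: B1 = {0, 1, 5, 6}  B2 = {0, 1, 6, 7}  B3 = {0, 1, 4, 7}  B4 = {0, 1, 2, 4}  B5 = {1, 3, 4, 7}
Tree: B1–B2, B2–B3, B3–B4, B3–B5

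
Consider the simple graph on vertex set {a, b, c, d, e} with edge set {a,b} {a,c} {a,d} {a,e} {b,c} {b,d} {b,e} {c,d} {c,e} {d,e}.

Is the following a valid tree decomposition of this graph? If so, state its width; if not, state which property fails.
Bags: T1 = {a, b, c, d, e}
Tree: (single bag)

Yes; width 4.

Every vertex of G appears in some bag (union = {a, b, c, d, e}); every edge is covered by a bag; and for each vertex v the set of bags containing v is connected in the bag tree. The decomposition is therefore valid. The largest bag has 5 vertices, so the width is 4.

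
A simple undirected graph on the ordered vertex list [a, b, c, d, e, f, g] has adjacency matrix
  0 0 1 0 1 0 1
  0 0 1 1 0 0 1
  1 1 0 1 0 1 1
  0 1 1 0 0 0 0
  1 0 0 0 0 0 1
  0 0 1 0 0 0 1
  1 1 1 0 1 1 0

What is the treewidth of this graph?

A width-2 tree decomposition is:
Bags: B1 = {b, c, g}  B2 = {c, f, g}  B3 = {a, c, g}  B4 = {b, c, d}  B5 = {a, e, g}
Tree: B1–B2, B2–B3, B1–B4, B3–B5
The largest bag has 3 vertices, giving width 2; this decomposition certifies tw(G) ≤ 2. Conversely, {a, e, g} is a clique of size 3, and the vertices of any clique must share a bag in every tree decomposition; so some bag has ≥ 3 vertices and tw(G) ≥ 2. Combining the bounds, tw(G) = 2.

2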